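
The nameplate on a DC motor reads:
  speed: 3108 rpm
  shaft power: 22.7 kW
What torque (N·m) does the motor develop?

ω = 2π × 3108/60 = 325.5 rad/s
τ = P/ω = 22700/325.5 = 69.7 N·m

69.7 N·m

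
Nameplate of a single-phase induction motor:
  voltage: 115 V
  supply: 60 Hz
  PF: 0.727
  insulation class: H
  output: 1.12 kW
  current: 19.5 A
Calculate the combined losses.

510 W

P_in = V·I·cosφ = 115×19.5×0.727 = 1630 W
P_out = 1120 W
Losses = P_in − P_out = 1630 − 1120 = 510 W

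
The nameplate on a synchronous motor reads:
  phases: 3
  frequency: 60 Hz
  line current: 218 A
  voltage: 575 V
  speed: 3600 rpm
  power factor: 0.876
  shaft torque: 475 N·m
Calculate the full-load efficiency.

ω = 2π × 3600/60 = 377 rad/s; P_out = τω = 475 × 377 = 179075 W
P_in = √3·V_L·I_L·cosφ = 1.732 × 575 × 218 × 0.876 = 190185 W
η = P_out / P_in = 179075 / 190185 = 0.942 = 94.2%

94.2 %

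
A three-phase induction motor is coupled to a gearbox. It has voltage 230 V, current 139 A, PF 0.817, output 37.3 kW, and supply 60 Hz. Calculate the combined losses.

7.94 kW

P_in = √3·V·I·cosφ = 1.732×230×139×0.817 = 45239 W
P_out = 37300 W
Losses = P_in − P_out = 45239 − 37300 = 7939 W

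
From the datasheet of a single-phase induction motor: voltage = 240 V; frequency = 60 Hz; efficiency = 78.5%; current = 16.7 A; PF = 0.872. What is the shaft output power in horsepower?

3.68 HP

P_in = V·I·cosφ = 240 × 16.7 × 0.872 = 3495 W
P_out = η·P_in = 0.785 × 3495 = 2744 W
= 2744/746 = 3.68 HP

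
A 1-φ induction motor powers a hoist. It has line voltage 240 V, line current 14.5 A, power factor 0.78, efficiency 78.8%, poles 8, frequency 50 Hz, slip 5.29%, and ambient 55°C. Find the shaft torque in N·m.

P_in = V·I·cosφ = 240 × 14.5 × 0.78 = 2714 W
P_out = η·P_in = 0.788 × 2714 = 2139 W
n_s = 120×50/8 = 750 rpm; n = 750×(1−0.0529) = 710 rpm
ω = 2π×710/60 = 74.35 rad/s
τ = P_out/ω = 2139/74.35 = 28.8 N·m

28.8 N·m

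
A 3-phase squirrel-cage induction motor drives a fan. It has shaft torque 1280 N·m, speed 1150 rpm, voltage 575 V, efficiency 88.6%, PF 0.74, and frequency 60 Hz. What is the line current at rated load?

236 A

ω = 2π×1150/60 = 120.4 rad/s; P_out = τω = 1280 × 120.4 = 154112 W
P_in = P_out / η = 154112 / 0.886 = 173941 W
I_L = P_in / (√3·V_L·cosφ) = 173941 / (1.732 × 575 × 0.74) = 236 A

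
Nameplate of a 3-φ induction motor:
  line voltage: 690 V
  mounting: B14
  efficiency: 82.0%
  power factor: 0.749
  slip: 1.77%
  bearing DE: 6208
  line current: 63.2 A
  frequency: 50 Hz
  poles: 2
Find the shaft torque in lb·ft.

P_in = √3·V·I·cosφ = 1.732 × 690 × 63.2 × 0.749 = 56571 W
P_out = η·P_in = 0.82 × 56571 = 46388 W
n_s = 120×50/2 = 3000 rpm; n = 3000×(1−0.0177) = 2947 rpm
ω = 2π×2947/60 = 308.6 rad/s
τ = P_out/ω = 46388/308.6 = 150.3 N·m
In lb·ft: 150.3/1.356 = 111 lb·ft

111 lb·ft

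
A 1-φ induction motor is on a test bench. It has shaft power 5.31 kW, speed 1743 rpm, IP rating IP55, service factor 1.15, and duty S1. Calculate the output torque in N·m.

ω = 2π × 1743/60 = 182.5 rad/s
τ = P/ω = 5310/182.5 = 29.1 N·m

29.1 N·m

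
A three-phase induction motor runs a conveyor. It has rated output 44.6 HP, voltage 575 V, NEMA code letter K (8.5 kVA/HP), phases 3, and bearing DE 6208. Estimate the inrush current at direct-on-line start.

381 A

S_LR = 8.5 × 44.6 = 379.1 kVA
I_LR = S_LR/(√3·V_L) = 379100/(1.732×575) = 381 A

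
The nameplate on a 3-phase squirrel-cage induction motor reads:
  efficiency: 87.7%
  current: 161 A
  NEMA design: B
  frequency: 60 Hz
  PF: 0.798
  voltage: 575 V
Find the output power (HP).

P_in = √3·V·I·cosφ = 1.732 × 575 × 161 × 0.798 = 127951 W
P_out = η·P_in = 0.877 × 127951 = 112213 W
= 112213/746 = 150 HP

150 HP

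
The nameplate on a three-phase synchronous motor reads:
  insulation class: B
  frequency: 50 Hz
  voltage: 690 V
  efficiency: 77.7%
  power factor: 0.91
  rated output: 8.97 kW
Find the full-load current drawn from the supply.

10.6 A

P_out = 8.97 kW = 8970 W
P_in = P_out / η = 8970 / 0.777 = 11544 W
I_L = P_in / (√3·V_L·cosφ) = 11544 / (1.732 × 690 × 0.91) = 10.6 A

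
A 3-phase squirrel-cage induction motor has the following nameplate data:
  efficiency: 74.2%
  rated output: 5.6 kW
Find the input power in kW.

P_out = 5600 W
P_in = P_out/η = 5600/0.742 = 7547 W = 7.55 kW

7.55 kW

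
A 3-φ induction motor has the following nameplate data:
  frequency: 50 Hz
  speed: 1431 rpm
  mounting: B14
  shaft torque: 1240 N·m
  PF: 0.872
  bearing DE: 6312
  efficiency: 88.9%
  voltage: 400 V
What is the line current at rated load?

ω = 2π×1431/60 = 149.9 rad/s; P_out = τω = 1240 × 149.9 = 185876 W
P_in = P_out / η = 185876 / 0.889 = 209084 W
I_L = P_in / (√3·V_L·cosφ) = 209084 / (1.732 × 400 × 0.872) = 346 A

346 A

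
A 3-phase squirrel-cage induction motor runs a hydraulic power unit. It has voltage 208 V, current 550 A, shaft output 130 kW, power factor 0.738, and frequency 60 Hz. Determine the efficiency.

P_out = 130 kW = 130000 W
P_in = √3·V_L·I_L·cosφ = 1.732 × 208 × 550 × 0.738 = 146228 W
η = P_out / P_in = 130000 / 146228 = 0.889 = 88.9%

88.9 %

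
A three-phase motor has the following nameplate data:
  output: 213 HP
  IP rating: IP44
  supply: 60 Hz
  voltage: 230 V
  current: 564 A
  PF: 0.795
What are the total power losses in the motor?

P_in = √3·V·I·cosφ = 1.732×230×564×0.795 = 178617 W
P_out = 213×746 = 158898 W
Losses = P_in − P_out = 178617 − 158898 = 19719 W

19700 W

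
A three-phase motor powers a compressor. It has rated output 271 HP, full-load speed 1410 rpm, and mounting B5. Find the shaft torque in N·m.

1370 N·m

P_out = 271 × 746 = 202166 W
ω = 2π × 1410/60 = 147.7 rad/s
τ = P_out/ω = 202166/147.7 = 1370 N·m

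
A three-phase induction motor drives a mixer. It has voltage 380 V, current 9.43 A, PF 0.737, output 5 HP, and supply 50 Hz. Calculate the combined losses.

P_in = √3·V·I·cosφ = 1.732×380×9.43×0.737 = 4574 W
P_out = 5×746 = 3730 W
Losses = P_in − P_out = 4574 − 3730 = 844 W

844 W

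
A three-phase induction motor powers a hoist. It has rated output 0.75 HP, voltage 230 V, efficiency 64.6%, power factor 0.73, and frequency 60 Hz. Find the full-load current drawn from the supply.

P_out = 0.75 × 746 = 560 W
P_in = P_out / η = 560 / 0.646 = 867 W
I_L = P_in / (√3·V_L·cosφ) = 867 / (1.732 × 230 × 0.73) = 2.98 A

2.98 A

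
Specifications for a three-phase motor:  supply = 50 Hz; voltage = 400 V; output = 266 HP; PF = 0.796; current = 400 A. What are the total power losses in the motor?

22.2 kW

P_in = √3·V·I·cosφ = 1.732×400×400×0.796 = 220588 W
P_out = 266×746 = 198436 W
Losses = P_in − P_out = 220588 − 198436 = 22152 W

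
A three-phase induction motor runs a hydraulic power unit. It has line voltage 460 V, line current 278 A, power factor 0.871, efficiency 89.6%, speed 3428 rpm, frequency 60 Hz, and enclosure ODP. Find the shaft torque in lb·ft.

P_in = √3·V·I·cosφ = 1.732 × 460 × 278 × 0.871 = 192916 W
P_out = η·P_in = 0.896 × 192916 = 172853 W
n = 3428 rpm
ω = 2π×3428/60 = 359 rad/s
τ = P_out/ω = 172853/359 = 481.5 N·m
In lb·ft: 481.5/1.356 = 355 lb·ft

355 lb·ft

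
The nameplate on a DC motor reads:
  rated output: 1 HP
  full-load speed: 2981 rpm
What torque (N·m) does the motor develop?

2.39 N·m

P_out = 1 × 746 = 746 W
ω = 2π × 2981/60 = 312.2 rad/s
τ = P_out/ω = 746/312.2 = 2.39 N·m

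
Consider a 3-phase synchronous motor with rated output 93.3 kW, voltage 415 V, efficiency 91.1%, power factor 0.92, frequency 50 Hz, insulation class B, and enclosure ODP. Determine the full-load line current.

P_out = 93.3 kW = 93300 W
P_in = P_out / η = 93300 / 0.911 = 102415 W
I_L = P_in / (√3·V_L·cosφ) = 102415 / (1.732 × 415 × 0.92) = 155 A

155 A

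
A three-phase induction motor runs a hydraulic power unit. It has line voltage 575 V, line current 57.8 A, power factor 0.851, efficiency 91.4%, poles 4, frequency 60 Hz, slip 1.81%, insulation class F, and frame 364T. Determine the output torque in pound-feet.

178 lb·ft

P_in = √3·V·I·cosφ = 1.732 × 575 × 57.8 × 0.851 = 48986 W
P_out = η·P_in = 0.914 × 48986 = 44773 W
n_s = 120×60/4 = 1800 rpm; n = 1800×(1−0.0181) = 1767 rpm
ω = 2π×1767/60 = 185 rad/s
τ = P_out/ω = 44773/185 = 242 N·m
In lb·ft: 242/1.356 = 178 lb·ft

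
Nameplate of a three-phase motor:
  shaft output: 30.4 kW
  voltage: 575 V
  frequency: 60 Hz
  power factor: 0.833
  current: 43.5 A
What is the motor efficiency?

P_out = 30.4 kW = 30400 W
P_in = √3·V_L·I_L·cosφ = 1.732 × 575 × 43.5 × 0.833 = 36087 W
η = P_out / P_in = 30400 / 36087 = 0.842 = 84.2%

84.2 %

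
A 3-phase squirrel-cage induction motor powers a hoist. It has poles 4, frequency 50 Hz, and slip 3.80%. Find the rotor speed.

n_s = 120f/p = 120×50/4 = 1500 rpm
n = n_s(1 − s) = 1500 × (1 − 0.038) = 1443 rpm

1443 rpm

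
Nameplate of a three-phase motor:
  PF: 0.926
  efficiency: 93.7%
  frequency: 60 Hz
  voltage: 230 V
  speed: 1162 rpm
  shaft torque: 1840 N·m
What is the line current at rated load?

648 A

ω = 2π×1162/60 = 121.7 rad/s; P_out = τω = 1840 × 121.7 = 223928 W
P_in = P_out / η = 223928 / 0.937 = 238984 W
I_L = P_in / (√3·V_L·cosφ) = 238984 / (1.732 × 230 × 0.926) = 648 A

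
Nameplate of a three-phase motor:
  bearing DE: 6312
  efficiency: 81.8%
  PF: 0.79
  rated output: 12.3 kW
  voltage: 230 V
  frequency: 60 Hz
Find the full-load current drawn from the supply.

47.8 A

P_out = 12.3 kW = 12300 W
P_in = P_out / η = 12300 / 0.818 = 15037 W
I_L = P_in / (√3·V_L·cosφ) = 15037 / (1.732 × 230 × 0.79) = 47.8 A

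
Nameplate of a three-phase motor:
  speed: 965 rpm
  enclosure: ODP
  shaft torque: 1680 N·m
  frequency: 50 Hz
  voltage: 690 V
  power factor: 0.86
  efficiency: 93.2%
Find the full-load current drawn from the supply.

ω = 2π×965/60 = 101.1 rad/s; P_out = τω = 1680 × 101.1 = 169848 W
P_in = P_out / η = 169848 / 0.932 = 182240 W
I_L = P_in / (√3·V_L·cosφ) = 182240 / (1.732 × 690 × 0.86) = 177 A

177 A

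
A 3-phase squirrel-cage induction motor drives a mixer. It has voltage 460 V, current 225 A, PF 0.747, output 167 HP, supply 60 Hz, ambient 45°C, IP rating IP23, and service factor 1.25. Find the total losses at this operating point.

9.33 kW

P_in = √3·V·I·cosφ = 1.732×460×225×0.747 = 133909 W
P_out = 167×746 = 124582 W
Losses = P_in − P_out = 133909 − 124582 = 9327 W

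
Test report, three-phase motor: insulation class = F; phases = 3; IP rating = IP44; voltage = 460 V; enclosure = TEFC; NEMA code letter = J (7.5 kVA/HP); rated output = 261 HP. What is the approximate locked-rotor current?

S_LR = 7.5 × 261 = 1957.5 kVA
I_LR = S_LR/(√3·V_L) = 1957500/(1.732×460) = 2460 A

2460 A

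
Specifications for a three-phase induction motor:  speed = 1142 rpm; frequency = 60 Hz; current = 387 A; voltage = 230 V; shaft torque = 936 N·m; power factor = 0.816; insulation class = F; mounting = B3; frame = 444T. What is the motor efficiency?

89.0 %

ω = 2π × 1142/60 = 119.6 rad/s; P_out = τω = 936 × 119.6 = 111946 W
P_in = √3·V_L·I_L·cosφ = 1.732 × 230 × 387 × 0.816 = 125799 W
η = P_out / P_in = 111946 / 125799 = 0.890 = 89.0%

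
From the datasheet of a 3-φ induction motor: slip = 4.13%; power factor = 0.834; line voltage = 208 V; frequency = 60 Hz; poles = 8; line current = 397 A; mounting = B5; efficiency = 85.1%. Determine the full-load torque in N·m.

P_in = √3·V·I·cosφ = 1.732 × 208 × 397 × 0.834 = 119280 W
P_out = η·P_in = 0.851 × 119280 = 101507 W
n_s = 120×60/8 = 900 rpm; n = 900×(1−0.0413) = 863 rpm
ω = 2π×863/60 = 90.37 rad/s
τ = P_out/ω = 101507/90.37 = 1120 N·m

1120 N·m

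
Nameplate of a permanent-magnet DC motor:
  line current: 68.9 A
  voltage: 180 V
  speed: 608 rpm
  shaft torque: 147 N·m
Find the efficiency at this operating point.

ω = 2π × 608/60 = 63.67 rad/s; P_out = τω = 147 × 63.67 = 9359 W
P_in = V·I = 180 × 68.9 = 12402 W
η = P_out / P_in = 9359 / 12402 = 0.755 = 75.5%

75.5 %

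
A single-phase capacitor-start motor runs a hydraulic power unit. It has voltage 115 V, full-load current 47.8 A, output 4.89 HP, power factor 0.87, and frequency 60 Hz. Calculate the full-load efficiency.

76.3 %

P_out = 4.89 × 746 = 3648 W
P_in = V·I·cosφ = 115 × 47.8 × 0.87 = 4782 W
η = P_out / P_in = 3648 / 4782 = 0.763 = 76.3%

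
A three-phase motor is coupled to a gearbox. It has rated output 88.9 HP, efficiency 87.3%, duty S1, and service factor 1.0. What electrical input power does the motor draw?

P_out = 88.9 × 746 = 66319 W
P_in = P_out/η = 66319/0.873 = 75967 W = 76 kW

76 kW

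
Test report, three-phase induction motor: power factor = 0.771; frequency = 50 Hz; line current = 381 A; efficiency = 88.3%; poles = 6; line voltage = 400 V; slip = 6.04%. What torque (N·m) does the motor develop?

1830 N·m

P_in = √3·V·I·cosφ = 1.732 × 400 × 381 × 0.771 = 203511 W
P_out = η·P_in = 0.883 × 203511 = 179700 W
n_s = 120×50/6 = 1000 rpm; n = 1000×(1−0.0604) = 940 rpm
ω = 2π×940/60 = 98.44 rad/s
τ = P_out/ω = 179700/98.44 = 1830 N·m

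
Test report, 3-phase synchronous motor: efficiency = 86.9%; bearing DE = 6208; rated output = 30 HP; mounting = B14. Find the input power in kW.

25.8 kW

P_out = 30 × 746 = 22380 W
P_in = P_out/η = 22380/0.869 = 25754 W = 25.8 kW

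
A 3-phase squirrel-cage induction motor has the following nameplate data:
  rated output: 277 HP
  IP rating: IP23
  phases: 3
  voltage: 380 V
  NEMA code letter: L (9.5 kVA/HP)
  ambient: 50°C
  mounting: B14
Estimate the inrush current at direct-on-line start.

S_LR = 9.5 × 277 = 2631.5 kVA
I_LR = S_LR/(√3·V_L) = 2631500/(1.732×380) = 4000 A

4000 A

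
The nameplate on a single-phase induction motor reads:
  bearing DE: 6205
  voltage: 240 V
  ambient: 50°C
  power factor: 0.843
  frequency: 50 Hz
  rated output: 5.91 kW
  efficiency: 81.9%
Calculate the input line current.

P_out = 5.91 kW = 5910 W
P_in = P_out / η = 5910 / 0.819 = 7216 W
I = P_in / (V·cosφ) = 7216 / (240 × 0.843) = 35.7 A

35.7 A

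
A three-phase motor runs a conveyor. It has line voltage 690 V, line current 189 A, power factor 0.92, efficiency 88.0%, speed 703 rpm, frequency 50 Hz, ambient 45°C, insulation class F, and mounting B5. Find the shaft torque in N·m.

P_in = √3·V·I·cosφ = 1.732 × 690 × 189 × 0.92 = 207801 W
P_out = η·P_in = 0.88 × 207801 = 182865 W
n = 703 rpm
ω = 2π×703/60 = 73.62 rad/s
τ = P_out/ω = 182865/73.62 = 2480 N·m

2480 N·m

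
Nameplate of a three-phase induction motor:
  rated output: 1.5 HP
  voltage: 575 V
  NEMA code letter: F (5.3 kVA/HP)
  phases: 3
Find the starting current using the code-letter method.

7.98 A

S_LR = 5.3 × 1.5 = 7.95 kVA
I_LR = S_LR/(√3·V_L) = 7950/(1.732×575) = 7.98 A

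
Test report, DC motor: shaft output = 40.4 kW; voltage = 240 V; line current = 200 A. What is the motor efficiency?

P_out = 40.4 kW = 40400 W
P_in = V·I = 240 × 200 = 48000 W
η = P_out / P_in = 40400 / 48000 = 0.842 = 84.2%

84.2 %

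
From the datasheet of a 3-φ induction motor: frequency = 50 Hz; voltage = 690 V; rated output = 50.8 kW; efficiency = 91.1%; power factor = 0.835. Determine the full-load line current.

55.9 A

P_out = 50.8 kW = 50800 W
P_in = P_out / η = 50800 / 0.911 = 55763 W
I_L = P_in / (√3·V_L·cosφ) = 55763 / (1.732 × 690 × 0.835) = 55.9 A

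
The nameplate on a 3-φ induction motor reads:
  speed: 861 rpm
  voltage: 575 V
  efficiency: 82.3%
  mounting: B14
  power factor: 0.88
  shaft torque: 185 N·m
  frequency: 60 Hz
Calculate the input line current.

23.1 A

ω = 2π×861/60 = 90.16 rad/s; P_out = τω = 185 × 90.16 = 16680 W
P_in = P_out / η = 16680 / 0.823 = 20267 W
I_L = P_in / (√3·V_L·cosφ) = 20267 / (1.732 × 575 × 0.88) = 23.1 A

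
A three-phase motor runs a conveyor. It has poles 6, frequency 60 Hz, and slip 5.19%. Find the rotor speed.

n_s = 120f/p = 120×60/6 = 1200 rpm
n = n_s(1 − s) = 1200 × (1 − 0.0519) = 1138 rpm

1138 rpm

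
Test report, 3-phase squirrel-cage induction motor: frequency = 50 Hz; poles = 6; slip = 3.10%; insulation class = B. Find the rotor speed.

n_s = 120f/p = 120×50/6 = 1000 rpm
n = n_s(1 − s) = 1000 × (1 − 0.031) = 969 rpm

969 rpm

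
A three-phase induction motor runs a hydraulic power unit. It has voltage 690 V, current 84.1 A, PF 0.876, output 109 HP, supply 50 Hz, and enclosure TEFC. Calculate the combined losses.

P_in = √3·V·I·cosφ = 1.732×690×84.1×0.876 = 88043 W
P_out = 109×746 = 81314 W
Losses = P_in − P_out = 88043 − 81314 = 6729 W

6.73 kW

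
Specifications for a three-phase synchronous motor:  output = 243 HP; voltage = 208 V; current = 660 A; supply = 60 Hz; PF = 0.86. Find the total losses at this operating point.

P_in = √3·V·I·cosφ = 1.732×208×660×0.86 = 204481 W
P_out = 243×746 = 181278 W
Losses = P_in − P_out = 204481 − 181278 = 23203 W

23.2 kW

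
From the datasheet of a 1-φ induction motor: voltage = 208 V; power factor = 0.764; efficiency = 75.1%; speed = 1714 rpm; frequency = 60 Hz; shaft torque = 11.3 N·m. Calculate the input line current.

ω = 2π×1714/60 = 179.5 rad/s; P_out = τω = 11.3 × 179.5 = 2028 W
P_in = P_out / η = 2028 / 0.751 = 2700 W
I = P_in / (V·cosφ) = 2700 / (208 × 0.764) = 17 A

17 A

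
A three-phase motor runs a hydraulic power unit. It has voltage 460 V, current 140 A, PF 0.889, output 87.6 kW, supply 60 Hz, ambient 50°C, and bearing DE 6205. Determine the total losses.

11.6 kW

P_in = √3·V·I·cosφ = 1.732×460×140×0.889 = 99160 W
P_out = 87600 W
Losses = P_in − P_out = 99160 − 87600 = 11560 W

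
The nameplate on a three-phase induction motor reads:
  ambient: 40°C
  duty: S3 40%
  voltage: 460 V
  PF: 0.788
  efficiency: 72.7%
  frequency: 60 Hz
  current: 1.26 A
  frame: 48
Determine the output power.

P_in = √3·V·I·cosφ = 1.732 × 460 × 1.26 × 0.788 = 791 W
P_out = η·P_in = 0.727 × 791 = 575 W

0.575 kW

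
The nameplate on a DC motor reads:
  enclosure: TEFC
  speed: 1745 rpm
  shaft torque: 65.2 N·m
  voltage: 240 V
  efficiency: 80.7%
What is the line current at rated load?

ω = 2π×1745/60 = 182.7 rad/s; P_out = τω = 65.2 × 182.7 = 11912 W
P_in = P_out / η = 11912 / 0.807 = 14761 W
I = P_in / V = 14761 / 240 = 61.5 A

61.5 A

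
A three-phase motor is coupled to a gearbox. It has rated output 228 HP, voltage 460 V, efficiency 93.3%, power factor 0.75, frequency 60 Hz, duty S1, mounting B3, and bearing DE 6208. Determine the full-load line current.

P_out = 228 × 746 = 170088 W
P_in = P_out / η = 170088 / 0.933 = 182302 W
I_L = P_in / (√3·V_L·cosφ) = 182302 / (1.732 × 460 × 0.75) = 305 A

305 A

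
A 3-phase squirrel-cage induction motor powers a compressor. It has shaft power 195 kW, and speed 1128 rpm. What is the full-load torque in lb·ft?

1220 lb·ft

ω = 2π × 1128/60 = 118.1 rad/s
τ = P/ω = 195000/118.1 = 1651 N·m
In lb·ft: 1651/1.356 = 1220 lb·ft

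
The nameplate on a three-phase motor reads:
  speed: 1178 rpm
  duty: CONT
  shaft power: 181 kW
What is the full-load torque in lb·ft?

1080 lb·ft

ω = 2π × 1178/60 = 123.4 rad/s
τ = P/ω = 181000/123.4 = 1467 N·m
In lb·ft: 1467/1.356 = 1080 lb·ft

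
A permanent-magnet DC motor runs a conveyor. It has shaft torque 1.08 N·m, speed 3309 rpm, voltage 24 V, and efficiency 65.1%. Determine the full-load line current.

ω = 2π×3309/60 = 346.5 rad/s; P_out = τω = 1.08 × 346.5 = 374 W
P_in = P_out / η = 374 / 0.651 = 575 W
I = P_in / V = 575 / 24 = 24 A

24 A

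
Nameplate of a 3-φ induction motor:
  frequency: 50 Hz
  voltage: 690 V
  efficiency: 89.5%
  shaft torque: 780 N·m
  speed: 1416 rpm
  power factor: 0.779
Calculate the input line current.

139 A

ω = 2π×1416/60 = 148.3 rad/s; P_out = τω = 780 × 148.3 = 115674 W
P_in = P_out / η = 115674 / 0.895 = 129245 W
I_L = P_in / (√3·V_L·cosφ) = 129245 / (1.732 × 690 × 0.779) = 139 A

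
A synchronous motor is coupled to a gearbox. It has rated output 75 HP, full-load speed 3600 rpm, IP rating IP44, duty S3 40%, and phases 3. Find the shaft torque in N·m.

148 N·m

P_out = 75 × 746 = 55950 W
ω = 2π × 3600/60 = 377 rad/s
τ = P_out/ω = 55950/377 = 148 N·m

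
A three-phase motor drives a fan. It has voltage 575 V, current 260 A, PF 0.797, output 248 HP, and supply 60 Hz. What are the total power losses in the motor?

P_in = √3·V·I·cosφ = 1.732×575×260×0.797 = 206370 W
P_out = 248×746 = 185008 W
Losses = P_in − P_out = 206370 − 185008 = 21362 W

21400 W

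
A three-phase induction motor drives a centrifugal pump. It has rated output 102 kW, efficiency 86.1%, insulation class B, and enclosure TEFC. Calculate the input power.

118 kW

P_out = 102000 W
P_in = P_out/η = 102000/0.861 = 118467 W = 118 kW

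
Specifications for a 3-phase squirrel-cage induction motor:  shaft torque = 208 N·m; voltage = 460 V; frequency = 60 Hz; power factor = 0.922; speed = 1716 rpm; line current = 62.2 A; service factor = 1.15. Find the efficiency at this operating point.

81.8 %

ω = 2π × 1716/60 = 179.7 rad/s; P_out = τω = 208 × 179.7 = 37378 W
P_in = √3·V_L·I_L·cosφ = 1.732 × 460 × 62.2 × 0.922 = 45691 W
η = P_out / P_in = 37378 / 45691 = 0.818 = 81.8%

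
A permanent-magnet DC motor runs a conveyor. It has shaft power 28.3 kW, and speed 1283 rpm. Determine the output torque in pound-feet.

155 lb·ft

ω = 2π × 1283/60 = 134.4 rad/s
τ = P/ω = 28300/134.4 = 210.6 N·m
In lb·ft: 210.6/1.356 = 155 lb·ft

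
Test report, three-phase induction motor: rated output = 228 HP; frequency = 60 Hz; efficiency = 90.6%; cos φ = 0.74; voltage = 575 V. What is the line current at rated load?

P_out = 228 × 746 = 170088 W
P_in = P_out / η = 170088 / 0.906 = 187735 W
I_L = P_in / (√3·V_L·cosφ) = 187735 / (1.732 × 575 × 0.74) = 255 A

255 A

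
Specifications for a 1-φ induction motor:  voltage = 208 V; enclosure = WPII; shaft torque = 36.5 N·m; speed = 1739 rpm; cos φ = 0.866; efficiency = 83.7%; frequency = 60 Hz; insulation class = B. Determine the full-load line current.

44.1 A

ω = 2π×1739/60 = 182.1 rad/s; P_out = τω = 36.5 × 182.1 = 6647 W
P_in = P_out / η = 6647 / 0.837 = 7941 W
I = P_in / (V·cosφ) = 7941 / (208 × 0.866) = 44.1 A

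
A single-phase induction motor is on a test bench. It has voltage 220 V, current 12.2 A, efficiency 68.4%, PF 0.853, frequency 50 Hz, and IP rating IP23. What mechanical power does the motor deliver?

P_in = V·I·cosφ = 220 × 12.2 × 0.853 = 2289 W
P_out = η·P_in = 0.684 × 2289 = 1566 W

1.57 kW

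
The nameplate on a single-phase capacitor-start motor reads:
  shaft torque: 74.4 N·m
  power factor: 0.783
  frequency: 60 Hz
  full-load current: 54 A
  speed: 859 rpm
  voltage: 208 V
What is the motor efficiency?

76.1 %

ω = 2π × 859/60 = 89.95 rad/s; P_out = τω = 74.4 × 89.95 = 6692 W
P_in = V·I·cosφ = 208 × 54 × 0.783 = 8795 W
η = P_out / P_in = 6692 / 8795 = 0.761 = 76.1%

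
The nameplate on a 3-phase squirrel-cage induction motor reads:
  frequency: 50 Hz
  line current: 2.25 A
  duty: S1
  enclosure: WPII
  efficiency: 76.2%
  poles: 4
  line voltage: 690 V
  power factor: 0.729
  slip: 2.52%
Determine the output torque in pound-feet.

P_in = √3·V·I·cosφ = 1.732 × 690 × 2.25 × 0.729 = 1960 W
P_out = η·P_in = 0.762 × 1960 = 1494 W
n_s = 120×50/4 = 1500 rpm; n = 1500×(1−0.0252) = 1462 rpm
ω = 2π×1462/60 = 153.1 rad/s
τ = P_out/ω = 1494/153.1 = 9.758 N·m
In lb·ft: 9.758/1.356 = 7.2 lb·ft

7.2 lb·ft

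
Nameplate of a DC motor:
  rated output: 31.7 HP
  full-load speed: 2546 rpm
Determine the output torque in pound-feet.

65.4 lb·ft

P_out = 31.7 × 746 = 23648 W
ω = 2π × 2546/60 = 266.6 rad/s
τ = P_out/ω = 23648/266.6 = 88.7 N·m
In lb·ft: 88.7/1.356 = 65.4 lb·ft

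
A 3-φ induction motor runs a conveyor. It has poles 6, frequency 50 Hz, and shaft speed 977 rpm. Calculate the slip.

2.30 %

n_s = 120f/p = 120×50/6 = 1000 rpm
s = (n_s − n)/n_s = (1000 − 977)/1000 = 0.0230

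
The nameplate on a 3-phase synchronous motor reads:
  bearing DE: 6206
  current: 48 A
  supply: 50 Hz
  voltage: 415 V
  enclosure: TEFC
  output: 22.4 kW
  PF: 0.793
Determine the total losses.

4.96 kW

P_in = √3·V·I·cosφ = 1.732×415×48×0.793 = 27360 W
P_out = 22400 W
Losses = P_in − P_out = 27360 − 22400 = 4960 W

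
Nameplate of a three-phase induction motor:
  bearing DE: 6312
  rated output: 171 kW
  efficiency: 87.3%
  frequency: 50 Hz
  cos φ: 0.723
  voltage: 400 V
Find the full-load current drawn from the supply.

P_out = 171 kW = 171000 W
P_in = P_out / η = 171000 / 0.873 = 195876 W
I_L = P_in / (√3·V_L·cosφ) = 195876 / (1.732 × 400 × 0.723) = 391 A

391 A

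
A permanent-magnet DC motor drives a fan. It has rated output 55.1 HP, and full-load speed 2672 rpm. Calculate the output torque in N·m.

147 N·m

P_out = 55.1 × 746 = 41105 W
ω = 2π × 2672/60 = 279.8 rad/s
τ = P_out/ω = 41105/279.8 = 147 N·m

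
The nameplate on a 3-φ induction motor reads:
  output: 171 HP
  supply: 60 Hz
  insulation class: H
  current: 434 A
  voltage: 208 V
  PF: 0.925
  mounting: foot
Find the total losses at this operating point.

P_in = √3·V·I·cosφ = 1.732×208×434×0.925 = 144625 W
P_out = 171×746 = 127566 W
Losses = P_in − P_out = 144625 − 127566 = 17059 W

17.1 kW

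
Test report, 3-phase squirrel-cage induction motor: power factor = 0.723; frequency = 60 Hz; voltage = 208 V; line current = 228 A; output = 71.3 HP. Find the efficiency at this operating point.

P_out = 71.3 × 746 = 53190 W
P_in = √3·V_L·I_L·cosφ = 1.732 × 208 × 228 × 0.723 = 59386 W
η = P_out / P_in = 53190 / 59386 = 0.896 = 89.6%

89.6 %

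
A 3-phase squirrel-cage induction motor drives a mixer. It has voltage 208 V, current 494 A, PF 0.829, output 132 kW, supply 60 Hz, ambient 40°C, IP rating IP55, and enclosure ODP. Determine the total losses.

P_in = √3·V·I·cosφ = 1.732×208×494×0.829 = 147534 W
P_out = 132000 W
Losses = P_in − P_out = 147534 − 132000 = 15534 W

15500 W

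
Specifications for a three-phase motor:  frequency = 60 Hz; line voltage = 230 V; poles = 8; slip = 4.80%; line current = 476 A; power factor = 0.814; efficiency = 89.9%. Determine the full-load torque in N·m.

1550 N·m

P_in = √3·V·I·cosφ = 1.732 × 230 × 476 × 0.814 = 154350 W
P_out = η·P_in = 0.899 × 154350 = 138761 W
n_s = 120×60/8 = 900 rpm; n = 900×(1−0.048) = 857 rpm
ω = 2π×857/60 = 89.74 rad/s
τ = P_out/ω = 138761/89.74 = 1550 N·m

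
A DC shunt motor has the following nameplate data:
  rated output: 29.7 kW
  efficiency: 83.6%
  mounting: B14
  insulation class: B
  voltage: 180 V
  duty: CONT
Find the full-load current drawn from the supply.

P_out = 29.7 kW = 29700 W
P_in = P_out / η = 29700 / 0.836 = 35526 W
I = P_in / V = 35526 / 180 = 197 A

197 A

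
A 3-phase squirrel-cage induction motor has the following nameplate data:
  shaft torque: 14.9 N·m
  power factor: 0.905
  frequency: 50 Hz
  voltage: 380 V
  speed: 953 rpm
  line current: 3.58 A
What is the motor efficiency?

ω = 2π × 953/60 = 99.8 rad/s; P_out = τω = 14.9 × 99.8 = 1487 W
P_in = √3·V_L·I_L·cosφ = 1.732 × 380 × 3.58 × 0.905 = 2132 W
η = P_out / P_in = 1487 / 2132 = 0.697 = 69.7%

69.7 %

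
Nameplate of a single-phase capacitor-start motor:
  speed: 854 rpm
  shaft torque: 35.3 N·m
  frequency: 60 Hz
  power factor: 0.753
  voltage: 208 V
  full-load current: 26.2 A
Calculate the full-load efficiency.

76.9 %

ω = 2π × 854/60 = 89.43 rad/s; P_out = τω = 35.3 × 89.43 = 3157 W
P_in = V·I·cosφ = 208 × 26.2 × 0.753 = 4104 W
η = P_out / P_in = 3157 / 4104 = 0.769 = 76.9%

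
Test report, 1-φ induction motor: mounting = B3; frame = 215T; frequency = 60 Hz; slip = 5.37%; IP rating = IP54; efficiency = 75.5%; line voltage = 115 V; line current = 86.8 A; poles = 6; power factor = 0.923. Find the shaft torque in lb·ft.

P_in = V·I·cosφ = 115 × 86.8 × 0.923 = 9213 W
P_out = η·P_in = 0.755 × 9213 = 6956 W
n_s = 120×60/6 = 1200 rpm; n = 1200×(1−0.0537) = 1136 rpm
ω = 2π×1136/60 = 119 rad/s
τ = P_out/ω = 6956/119 = 58.45 N·m
In lb·ft: 58.45/1.356 = 43.1 lb·ft

43.1 lb·ft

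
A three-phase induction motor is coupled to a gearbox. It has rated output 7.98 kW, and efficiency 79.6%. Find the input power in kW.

P_out = 7980 W
P_in = P_out/η = 7980/0.796 = 10025 W = 10 kW

10 kW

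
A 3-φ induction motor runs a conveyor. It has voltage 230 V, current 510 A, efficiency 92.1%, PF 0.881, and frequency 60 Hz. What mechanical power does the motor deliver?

P_in = √3·V·I·cosφ = 1.732 × 230 × 510 × 0.881 = 178987 W
P_out = η·P_in = 0.921 × 178987 = 164847 W

165 kW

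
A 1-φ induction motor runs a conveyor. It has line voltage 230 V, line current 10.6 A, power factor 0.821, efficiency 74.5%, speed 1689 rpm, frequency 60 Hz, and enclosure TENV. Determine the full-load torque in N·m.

P_in = V·I·cosφ = 230 × 10.6 × 0.821 = 2002 W
P_out = η·P_in = 0.745 × 2002 = 1491 W
n = 1689 rpm
ω = 2π×1689/60 = 176.9 rad/s
τ = P_out/ω = 1491/176.9 = 8.43 N·m

8.43 N·m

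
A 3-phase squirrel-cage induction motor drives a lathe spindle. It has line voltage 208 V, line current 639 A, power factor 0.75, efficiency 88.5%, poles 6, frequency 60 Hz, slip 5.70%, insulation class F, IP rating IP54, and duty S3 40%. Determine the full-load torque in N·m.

P_in = √3·V·I·cosφ = 1.732 × 208 × 639 × 0.75 = 172653 W
P_out = η·P_in = 0.885 × 172653 = 152798 W
n_s = 120×60/6 = 1200 rpm; n = 1200×(1−0.057) = 1132 rpm
ω = 2π×1132/60 = 118.5 rad/s
τ = P_out/ω = 152798/118.5 = 1290 N·m

1290 N·m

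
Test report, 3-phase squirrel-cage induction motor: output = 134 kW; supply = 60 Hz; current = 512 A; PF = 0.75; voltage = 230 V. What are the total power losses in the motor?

19000 W

P_in = √3·V·I·cosφ = 1.732×230×512×0.75 = 152970 W
P_out = 134000 W
Losses = P_in − P_out = 152970 − 134000 = 18970 W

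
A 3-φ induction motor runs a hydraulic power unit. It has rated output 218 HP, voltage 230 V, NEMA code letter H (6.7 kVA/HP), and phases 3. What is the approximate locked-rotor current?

S_LR = 6.7 × 218 = 1460.6 kVA
I_LR = S_LR/(√3·V_L) = 1460600/(1.732×230) = 3670 A

3670 A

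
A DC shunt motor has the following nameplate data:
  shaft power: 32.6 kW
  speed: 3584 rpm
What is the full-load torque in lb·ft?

ω = 2π × 3584/60 = 375.3 rad/s
τ = P/ω = 32600/375.3 = 86.86 N·m
In lb·ft: 86.86/1.356 = 64.1 lb·ft

64.1 lb·ft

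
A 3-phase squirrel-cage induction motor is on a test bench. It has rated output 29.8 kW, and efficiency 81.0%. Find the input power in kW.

36.8 kW

P_out = 29800 W
P_in = P_out/η = 29800/0.81 = 36790 W = 36.8 kW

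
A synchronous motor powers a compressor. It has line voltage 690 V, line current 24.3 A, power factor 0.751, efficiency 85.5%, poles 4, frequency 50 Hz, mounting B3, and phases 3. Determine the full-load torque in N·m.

P_in = √3·V·I·cosφ = 1.732 × 690 × 24.3 × 0.751 = 21809 W
P_out = η·P_in = 0.855 × 21809 = 18647 W
n = n_s = 120×50/4 = 1500 rpm (synchronous)
ω = 2π×1500/60 = 157.1 rad/s
τ = P_out/ω = 18647/157.1 = 119 N·m

119 N·m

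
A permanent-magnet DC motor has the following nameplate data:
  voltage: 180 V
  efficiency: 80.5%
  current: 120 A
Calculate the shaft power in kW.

P_in = V·I = 180 × 120 = 21600 W
P_out = η·P_in = 0.805 × 21600 = 17388 W

17.4 kW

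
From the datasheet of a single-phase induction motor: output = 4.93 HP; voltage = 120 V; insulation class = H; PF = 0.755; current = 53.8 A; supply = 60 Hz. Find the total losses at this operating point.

P_in = V·I·cosφ = 120×53.8×0.755 = 4874 W
P_out = 4.93×746 = 3678 W
Losses = P_in − P_out = 4874 − 3678 = 1196 W

1.2 kW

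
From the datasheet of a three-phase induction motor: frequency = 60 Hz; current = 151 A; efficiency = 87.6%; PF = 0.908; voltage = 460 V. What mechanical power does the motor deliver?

95.7 kW

P_in = √3·V·I·cosφ = 1.732 × 460 × 151 × 0.908 = 109237 W
P_out = η·P_in = 0.876 × 109237 = 95692 W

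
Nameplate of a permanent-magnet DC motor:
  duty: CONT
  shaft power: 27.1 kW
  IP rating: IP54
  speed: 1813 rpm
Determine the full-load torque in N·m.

143 N·m

ω = 2π × 1813/60 = 189.9 rad/s
τ = P/ω = 27100/189.9 = 143 N·m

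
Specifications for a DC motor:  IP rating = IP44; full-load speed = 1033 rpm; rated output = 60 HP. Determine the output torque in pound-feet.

305 lb·ft

P_out = 60 × 746 = 44760 W
ω = 2π × 1033/60 = 108.2 rad/s
τ = P_out/ω = 44760/108.2 = 413.7 N·m
In lb·ft: 413.7/1.356 = 305 lb·ft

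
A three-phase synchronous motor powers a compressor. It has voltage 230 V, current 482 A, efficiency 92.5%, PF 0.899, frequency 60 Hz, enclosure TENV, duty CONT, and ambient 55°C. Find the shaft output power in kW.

160 kW

P_in = √3·V·I·cosφ = 1.732 × 230 × 482 × 0.899 = 172617 W
P_out = η·P_in = 0.925 × 172617 = 159671 W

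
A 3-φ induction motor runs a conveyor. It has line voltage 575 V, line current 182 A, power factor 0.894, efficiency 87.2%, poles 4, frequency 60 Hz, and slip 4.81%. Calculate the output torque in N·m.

788 N·m

P_in = √3·V·I·cosφ = 1.732 × 575 × 182 × 0.894 = 162041 W
P_out = η·P_in = 0.872 × 162041 = 141300 W
n_s = 120×60/4 = 1800 rpm; n = 1800×(1−0.0481) = 1713 rpm
ω = 2π×1713/60 = 179.4 rad/s
τ = P_out/ω = 141300/179.4 = 788 N·m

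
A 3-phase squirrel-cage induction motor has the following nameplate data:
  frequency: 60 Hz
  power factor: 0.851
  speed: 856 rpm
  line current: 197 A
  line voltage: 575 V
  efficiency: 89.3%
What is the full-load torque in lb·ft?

1230 lb·ft

P_in = √3·V·I·cosφ = 1.732 × 575 × 197 × 0.851 = 166960 W
P_out = η·P_in = 0.893 × 166960 = 149095 W
n = 856 rpm
ω = 2π×856/60 = 89.64 rad/s
τ = P_out/ω = 149095/89.64 = 1663 N·m
In lb·ft: 1663/1.356 = 1230 lb·ft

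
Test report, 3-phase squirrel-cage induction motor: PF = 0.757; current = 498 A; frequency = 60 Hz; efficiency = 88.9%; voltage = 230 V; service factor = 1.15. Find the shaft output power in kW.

P_in = √3·V·I·cosφ = 1.732 × 230 × 498 × 0.757 = 150176 W
P_out = η·P_in = 0.889 × 150176 = 133506 W

134 kW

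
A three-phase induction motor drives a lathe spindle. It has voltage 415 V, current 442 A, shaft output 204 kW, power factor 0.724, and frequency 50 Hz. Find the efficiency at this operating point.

88.7 %

P_out = 204 kW = 204000 W
P_in = √3·V_L·I_L·cosφ = 1.732 × 415 × 442 × 0.724 = 230015 W
η = P_out / P_in = 204000 / 230015 = 0.887 = 88.7%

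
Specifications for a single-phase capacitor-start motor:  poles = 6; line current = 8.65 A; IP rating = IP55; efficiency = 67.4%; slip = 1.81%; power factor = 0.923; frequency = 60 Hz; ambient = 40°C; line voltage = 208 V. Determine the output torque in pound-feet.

6.69 lb·ft

P_in = V·I·cosφ = 208 × 8.65 × 0.923 = 1661 W
P_out = η·P_in = 0.674 × 1661 = 1120 W
n_s = 120×60/6 = 1200 rpm; n = 1200×(1−0.0181) = 1178 rpm
ω = 2π×1178/60 = 123.4 rad/s
τ = P_out/ω = 1120/123.4 = 9.076 N·m
In lb·ft: 9.076/1.356 = 6.69 lb·ft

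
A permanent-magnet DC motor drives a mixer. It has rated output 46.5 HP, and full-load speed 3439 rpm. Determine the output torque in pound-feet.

71 lb·ft

P_out = 46.5 × 746 = 34689 W
ω = 2π × 3439/60 = 360.1 rad/s
τ = P_out/ω = 34689/360.1 = 96.33 N·m
In lb·ft: 96.33/1.356 = 71 lb·ft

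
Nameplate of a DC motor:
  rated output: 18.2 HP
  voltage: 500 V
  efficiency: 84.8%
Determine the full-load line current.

P_out = 18.2 × 746 = 13577 W
P_in = P_out / η = 13577 / 0.848 = 16011 W
I = P_in / V = 16011 / 500 = 32 A

32 A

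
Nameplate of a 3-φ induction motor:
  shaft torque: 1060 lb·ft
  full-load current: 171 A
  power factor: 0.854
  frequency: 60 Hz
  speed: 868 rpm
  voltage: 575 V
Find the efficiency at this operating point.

89.8 %

τ = 1060 lb·ft × 1.356 = 1437 N·m
ω = 2π × 868/60 = 90.9 rad/s; P_out = τω = 1437 × 90.9 = 130623 W
P_in = √3·V_L·I_L·cosφ = 1.732 × 575 × 171 × 0.854 = 145435 W
η = P_out / P_in = 130623 / 145435 = 0.898 = 89.8%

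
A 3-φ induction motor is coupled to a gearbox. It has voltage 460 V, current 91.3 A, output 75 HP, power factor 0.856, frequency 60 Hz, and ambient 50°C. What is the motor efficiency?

89.9 %

P_out = 75 × 746 = 55950 W
P_in = √3·V_L·I_L·cosφ = 1.732 × 460 × 91.3 × 0.856 = 62266 W
η = P_out / P_in = 55950 / 62266 = 0.899 = 89.9%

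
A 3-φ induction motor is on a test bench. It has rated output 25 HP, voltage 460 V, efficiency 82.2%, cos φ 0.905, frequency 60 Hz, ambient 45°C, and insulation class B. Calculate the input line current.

31.5 A

P_out = 25 × 746 = 18650 W
P_in = P_out / η = 18650 / 0.822 = 22689 W
I_L = P_in / (√3·V_L·cosφ) = 22689 / (1.732 × 460 × 0.905) = 31.5 A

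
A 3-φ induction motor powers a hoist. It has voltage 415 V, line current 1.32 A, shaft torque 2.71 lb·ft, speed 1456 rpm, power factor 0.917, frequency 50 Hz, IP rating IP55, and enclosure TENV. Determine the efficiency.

64.4 %

τ = 2.71 lb·ft × 1.356 = 3.675 N·m
ω = 2π × 1456/60 = 152.5 rad/s; P_out = τω = 3.675 × 152.5 = 560 W
P_in = √3·V_L·I_L·cosφ = 1.732 × 415 × 1.32 × 0.917 = 870 W
η = P_out / P_in = 560 / 870 = 0.644 = 64.4%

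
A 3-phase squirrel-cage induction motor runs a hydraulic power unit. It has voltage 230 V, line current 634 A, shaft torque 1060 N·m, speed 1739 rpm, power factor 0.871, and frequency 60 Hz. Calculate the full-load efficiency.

87.7 %

ω = 2π × 1739/60 = 182.1 rad/s; P_out = τω = 1060 × 182.1 = 193026 W
P_in = √3·V_L·I_L·cosφ = 1.732 × 230 × 634 × 0.871 = 219980 W
η = P_out / P_in = 193026 / 219980 = 0.877 = 87.7%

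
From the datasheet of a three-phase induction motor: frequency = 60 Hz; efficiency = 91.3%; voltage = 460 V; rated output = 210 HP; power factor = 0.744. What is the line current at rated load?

289 A

P_out = 210 × 746 = 156660 W
P_in = P_out / η = 156660 / 0.913 = 171588 W
I_L = P_in / (√3·V_L·cosφ) = 171588 / (1.732 × 460 × 0.744) = 289 A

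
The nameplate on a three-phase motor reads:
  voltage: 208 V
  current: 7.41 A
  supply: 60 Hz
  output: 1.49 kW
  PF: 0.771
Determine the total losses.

568 W

P_in = √3·V·I·cosφ = 1.732×208×7.41×0.771 = 2058 W
P_out = 1490 W
Losses = P_in − P_out = 2058 − 1490 = 568 W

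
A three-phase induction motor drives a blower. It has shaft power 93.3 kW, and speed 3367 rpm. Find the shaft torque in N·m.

265 N·m

ω = 2π × 3367/60 = 352.6 rad/s
τ = P/ω = 93300/352.6 = 265 N·m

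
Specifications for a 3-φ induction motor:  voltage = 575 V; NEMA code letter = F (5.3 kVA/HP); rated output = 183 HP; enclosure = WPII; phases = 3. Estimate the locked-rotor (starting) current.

974 A

S_LR = 5.3 × 183 = 969.9 kVA
I_LR = S_LR/(√3·V_L) = 969900/(1.732×575) = 974 A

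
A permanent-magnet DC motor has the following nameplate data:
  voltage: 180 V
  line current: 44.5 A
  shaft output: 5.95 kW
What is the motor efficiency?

74.3 %

P_out = 5.95 kW = 5950 W
P_in = V·I = 180 × 44.5 = 8010 W
η = P_out / P_in = 5950 / 8010 = 0.743 = 74.3%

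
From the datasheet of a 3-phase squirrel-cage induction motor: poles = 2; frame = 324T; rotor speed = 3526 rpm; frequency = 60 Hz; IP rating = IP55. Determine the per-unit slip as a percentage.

2.06 %

n_s = 120f/p = 120×60/2 = 3600 rpm
s = (n_s − n)/n_s = (3600 − 3526)/3600 = 0.0206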